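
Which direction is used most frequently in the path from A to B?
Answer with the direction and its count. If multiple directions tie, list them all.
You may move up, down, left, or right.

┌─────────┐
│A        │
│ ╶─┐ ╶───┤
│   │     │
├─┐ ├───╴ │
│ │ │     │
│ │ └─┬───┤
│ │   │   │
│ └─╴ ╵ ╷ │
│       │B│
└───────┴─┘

Directions: down, right, down, down, right, down, right, up, right, down
Counts: {'down': 5, 'right': 4, 'up': 1}
Most common: down (5 times)

Solution:

┌─────────┐
│A        │
│ ╶─┐ ╶───┤
│↳ ↓│     │
├─┐ ├───╴ │
│ │↓│     │
│ │ └─┬───┤
│ │↳ ↓│↱ ↓│
│ └─╴ ╵ ╷ │
│    ↳ ↑│B│
└───────┴─┘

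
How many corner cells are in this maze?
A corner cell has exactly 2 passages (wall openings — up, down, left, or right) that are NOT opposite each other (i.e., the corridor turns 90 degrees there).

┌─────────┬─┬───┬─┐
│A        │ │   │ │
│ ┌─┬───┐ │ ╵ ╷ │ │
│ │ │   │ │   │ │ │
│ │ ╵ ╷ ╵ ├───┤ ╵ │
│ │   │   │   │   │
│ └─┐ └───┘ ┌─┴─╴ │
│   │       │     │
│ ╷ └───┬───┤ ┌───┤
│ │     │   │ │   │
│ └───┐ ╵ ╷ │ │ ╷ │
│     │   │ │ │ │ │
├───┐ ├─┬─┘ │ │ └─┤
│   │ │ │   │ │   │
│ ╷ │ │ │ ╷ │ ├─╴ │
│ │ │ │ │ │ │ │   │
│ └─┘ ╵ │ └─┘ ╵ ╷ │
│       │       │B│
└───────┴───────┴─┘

Counting corner cells (2 non-opposite passages):
Total corners: 38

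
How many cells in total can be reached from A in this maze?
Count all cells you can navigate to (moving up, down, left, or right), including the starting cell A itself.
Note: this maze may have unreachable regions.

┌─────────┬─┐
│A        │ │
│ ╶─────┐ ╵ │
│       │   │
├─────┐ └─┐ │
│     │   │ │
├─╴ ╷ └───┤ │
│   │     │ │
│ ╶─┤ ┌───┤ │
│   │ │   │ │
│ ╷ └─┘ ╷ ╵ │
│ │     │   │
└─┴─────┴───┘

Using BFS/flood-fill to find all reachable cells from A:
Maze size: 6 × 6 = 36 total cells
All cells are reachable — the maze is fully connected.
Reachable cells: 36

Reachable region (· marks reachable cells):

┌─────────┬─┐
│A · · · ·│·│
│ ╶─────┐ ╵ │
│· · · ·│· ·│
├─────┐ └─┐ │
│· · ·│· ·│·│
├─╴ ╷ └───┤ │
│· ·│· · ·│·│
│ ╶─┤ ┌───┤ │
│· ·│·│· ·│·│
│ ╷ └─┘ ╷ ╵ │
│·│· · ·│· ·│
└─┴─────┴───┘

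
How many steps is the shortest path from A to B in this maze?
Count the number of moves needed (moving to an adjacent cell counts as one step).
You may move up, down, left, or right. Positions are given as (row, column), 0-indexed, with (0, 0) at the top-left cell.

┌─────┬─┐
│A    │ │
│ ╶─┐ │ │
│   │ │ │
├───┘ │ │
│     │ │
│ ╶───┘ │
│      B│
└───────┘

Using BFS to find shortest path:
Start: (0, 0), End: (3, 3)
Path found:
(0,0) → (0,1) → (0,2) → (1,2) → (2,2) → (2,1) → (2,0) → (3,0) → (3,1) → (3,2) → (3,3)
Number of steps: 10

Solution:

┌─────┬─┐
│A → ↓│ │
│ ╶─┐ │ │
│   │↓│ │
├───┘ │ │
│↓ ← ↲│ │
│ ╶───┘ │
│↳ → → B│
└───────┘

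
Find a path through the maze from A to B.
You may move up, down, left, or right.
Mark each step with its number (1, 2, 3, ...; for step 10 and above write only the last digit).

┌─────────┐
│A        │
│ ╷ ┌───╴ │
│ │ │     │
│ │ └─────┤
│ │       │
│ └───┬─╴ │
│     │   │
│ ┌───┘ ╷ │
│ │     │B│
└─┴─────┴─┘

Finding the shortest path through the maze:
Path length: 8 steps
Directions: right → down → down → right → right → right → down → down

Solution:

┌─────────┐
│A 1      │
│ ╷ ┌───╴ │
│ │2│     │
│ │ └─────┤
│ │3 4 5 6│
│ └───┬─╴ │
│     │  7│
│ ┌───┘ ╷ │
│ │     │B│
└─┴─────┴─┘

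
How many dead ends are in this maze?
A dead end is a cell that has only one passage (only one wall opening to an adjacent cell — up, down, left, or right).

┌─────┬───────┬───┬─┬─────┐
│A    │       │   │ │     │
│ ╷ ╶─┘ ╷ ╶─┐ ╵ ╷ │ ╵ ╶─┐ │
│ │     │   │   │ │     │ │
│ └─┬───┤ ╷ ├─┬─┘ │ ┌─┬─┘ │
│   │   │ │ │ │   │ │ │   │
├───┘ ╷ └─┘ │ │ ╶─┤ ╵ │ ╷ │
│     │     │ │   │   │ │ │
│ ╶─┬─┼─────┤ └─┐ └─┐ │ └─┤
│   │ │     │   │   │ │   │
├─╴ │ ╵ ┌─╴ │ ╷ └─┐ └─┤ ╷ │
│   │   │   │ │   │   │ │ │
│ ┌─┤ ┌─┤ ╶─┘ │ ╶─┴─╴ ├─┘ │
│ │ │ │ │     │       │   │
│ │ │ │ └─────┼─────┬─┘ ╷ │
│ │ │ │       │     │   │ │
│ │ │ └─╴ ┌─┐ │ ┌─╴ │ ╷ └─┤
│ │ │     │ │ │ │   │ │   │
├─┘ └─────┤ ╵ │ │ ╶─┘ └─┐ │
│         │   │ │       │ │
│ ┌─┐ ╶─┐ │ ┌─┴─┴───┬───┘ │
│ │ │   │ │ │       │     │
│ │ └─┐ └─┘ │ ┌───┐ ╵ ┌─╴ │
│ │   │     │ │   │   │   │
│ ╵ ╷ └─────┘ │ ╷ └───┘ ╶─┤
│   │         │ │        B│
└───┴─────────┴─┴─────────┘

Checking each cell for number of passages:

Dead ends found at positions:
  (0, 2)
  (0, 9)
  (1, 11)
  (2, 1)
  (2, 4)
  (2, 6)
  (2, 10)
  (3, 12)
  (4, 2)
  (4, 10)
  (5, 8)
  (5, 11)
  (6, 1)
  (6, 3)
  (7, 12)
  (8, 0)
  (8, 5)
  (9, 7)
  (9, 11)
  (10, 1)
  (10, 4)
  (12, 7)
  (12, 12)
Total dead ends: 23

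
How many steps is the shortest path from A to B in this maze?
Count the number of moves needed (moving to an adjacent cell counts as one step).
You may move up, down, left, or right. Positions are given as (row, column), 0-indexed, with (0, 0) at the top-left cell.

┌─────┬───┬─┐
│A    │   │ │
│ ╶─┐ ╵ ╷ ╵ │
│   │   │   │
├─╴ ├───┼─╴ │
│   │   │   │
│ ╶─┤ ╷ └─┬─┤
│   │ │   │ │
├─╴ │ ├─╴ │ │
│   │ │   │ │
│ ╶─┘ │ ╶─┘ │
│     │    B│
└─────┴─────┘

Using BFS to find shortest path:
Start: (0, 0), End: (5, 5)
Path found:
(0,0) → (1,0) → (1,1) → (2,1) → (2,0) → (3,0) → (3,1) → (4,1) → (4,0) → (5,0) → (5,1) → (5,2) → (4,2) → (3,2) → (2,2) → (2,3) → (3,3) → (3,4) → (4,4) → (4,3) → (5,3) → (5,4) → (5,5)
Number of steps: 22

Solution:

┌─────┬───┬─┐
│A    │   │ │
│ ╶─┐ ╵ ╷ ╵ │
│↳ ↓│   │   │
├─╴ ├───┼─╴ │
│↓ ↲│↱ ↓│   │
│ ╶─┤ ╷ └─┬─┤
│↳ ↓│↑│↳ ↓│ │
├─╴ │ ├─╴ │ │
│↓ ↲│↑│↓ ↲│ │
│ ╶─┘ │ ╶─┘ │
│↳ → ↑│↳ → B│
└─────┴─────┘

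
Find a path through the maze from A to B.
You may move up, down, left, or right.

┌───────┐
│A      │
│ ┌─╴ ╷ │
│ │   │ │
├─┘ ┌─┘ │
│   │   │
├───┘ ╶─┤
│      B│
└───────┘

Finding the shortest path through the maze:
Path length: 8 steps
Directions: right → right → right → down → down → left → down → right

Solution:

┌───────┐
│A → → ↓│
│ ┌─╴ ╷ │
│ │   │↓│
├─┘ ┌─┘ │
│   │↓ ↲│
├───┘ ╶─┤
│    ↳ B│
└───────┘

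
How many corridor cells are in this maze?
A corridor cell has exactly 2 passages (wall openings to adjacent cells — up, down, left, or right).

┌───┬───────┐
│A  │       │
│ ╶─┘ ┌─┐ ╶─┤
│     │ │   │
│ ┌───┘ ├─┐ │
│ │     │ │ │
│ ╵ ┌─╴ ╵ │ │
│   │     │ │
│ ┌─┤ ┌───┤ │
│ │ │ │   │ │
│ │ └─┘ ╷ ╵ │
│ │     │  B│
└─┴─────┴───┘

Counting cells with exactly 2 passages:
Total corridor cells: 24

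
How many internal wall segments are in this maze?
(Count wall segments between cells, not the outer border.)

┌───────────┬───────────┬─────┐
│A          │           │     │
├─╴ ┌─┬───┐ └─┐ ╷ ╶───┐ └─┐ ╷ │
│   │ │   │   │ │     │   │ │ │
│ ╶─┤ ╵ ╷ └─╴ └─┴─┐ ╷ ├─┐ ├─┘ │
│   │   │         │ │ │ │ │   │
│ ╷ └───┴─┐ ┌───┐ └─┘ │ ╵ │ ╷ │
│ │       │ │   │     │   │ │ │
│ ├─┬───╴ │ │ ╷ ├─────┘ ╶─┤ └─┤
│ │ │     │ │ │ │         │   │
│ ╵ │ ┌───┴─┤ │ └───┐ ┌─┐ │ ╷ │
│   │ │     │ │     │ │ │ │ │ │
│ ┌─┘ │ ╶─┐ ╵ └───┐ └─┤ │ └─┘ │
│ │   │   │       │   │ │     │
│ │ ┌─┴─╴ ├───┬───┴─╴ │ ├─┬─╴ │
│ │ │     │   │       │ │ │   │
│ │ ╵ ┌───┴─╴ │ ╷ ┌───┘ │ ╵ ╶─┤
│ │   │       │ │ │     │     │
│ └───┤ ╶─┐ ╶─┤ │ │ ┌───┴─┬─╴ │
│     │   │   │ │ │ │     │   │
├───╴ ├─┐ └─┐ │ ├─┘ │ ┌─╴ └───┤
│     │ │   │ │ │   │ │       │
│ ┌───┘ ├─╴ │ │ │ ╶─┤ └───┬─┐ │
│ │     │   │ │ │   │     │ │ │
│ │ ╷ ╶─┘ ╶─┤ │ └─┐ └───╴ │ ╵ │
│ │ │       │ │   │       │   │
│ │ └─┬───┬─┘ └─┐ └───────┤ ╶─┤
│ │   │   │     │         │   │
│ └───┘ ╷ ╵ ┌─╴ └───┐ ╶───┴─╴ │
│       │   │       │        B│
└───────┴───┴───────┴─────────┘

Counting internal wall segments:
Total internal walls: 196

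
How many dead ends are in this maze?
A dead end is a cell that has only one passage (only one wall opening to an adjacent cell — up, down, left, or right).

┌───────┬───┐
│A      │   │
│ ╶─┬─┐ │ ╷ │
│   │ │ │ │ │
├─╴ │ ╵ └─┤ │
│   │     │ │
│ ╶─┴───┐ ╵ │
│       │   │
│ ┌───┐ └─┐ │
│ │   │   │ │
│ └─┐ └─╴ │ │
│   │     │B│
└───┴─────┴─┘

Checking each cell for number of passages:

Dead ends found at positions:
  (1, 2)
  (1, 4)
  (4, 1)
  (5, 1)
  (5, 5)
Total dead ends: 5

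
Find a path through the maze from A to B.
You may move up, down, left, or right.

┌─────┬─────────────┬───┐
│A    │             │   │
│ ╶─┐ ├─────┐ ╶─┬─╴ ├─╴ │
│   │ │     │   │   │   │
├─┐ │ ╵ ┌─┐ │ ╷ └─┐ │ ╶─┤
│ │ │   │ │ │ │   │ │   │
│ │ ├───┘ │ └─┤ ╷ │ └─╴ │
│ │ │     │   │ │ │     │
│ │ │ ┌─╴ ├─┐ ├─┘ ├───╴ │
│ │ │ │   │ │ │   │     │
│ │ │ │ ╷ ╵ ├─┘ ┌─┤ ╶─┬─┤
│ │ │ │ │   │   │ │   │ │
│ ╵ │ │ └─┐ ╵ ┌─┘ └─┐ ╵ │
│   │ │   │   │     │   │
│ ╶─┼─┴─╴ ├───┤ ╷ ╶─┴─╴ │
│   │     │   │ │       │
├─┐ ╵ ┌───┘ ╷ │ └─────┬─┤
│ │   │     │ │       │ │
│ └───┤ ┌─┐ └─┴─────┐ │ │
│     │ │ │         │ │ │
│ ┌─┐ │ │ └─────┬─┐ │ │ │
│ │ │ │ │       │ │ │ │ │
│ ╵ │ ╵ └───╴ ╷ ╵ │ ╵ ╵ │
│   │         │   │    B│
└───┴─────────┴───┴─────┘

Finding the shortest path through the maze:
Path length: 64 steps
Directions: down → right → down → down → down → down → down → left → down → right → down → right → up → right → right → up → left → up → up → right → down → right → down → right → up → right → up → right → up → up → left → up → left → up → right → right → right → down → down → down → right → right → down → left → left → down → right → down → right → down → left → left → left → up → left → down → down → right → right → right → down → down → down → right

Solution:

┌─────┬─────────────┬───┐
│A    │      ↱ → → ↓│   │
│ ╶─┐ ├─────┐ ╶─┬─╴ ├─╴ │
│↳ ↓│ │     │↑ ↰│  ↓│   │
├─┐ │ ╵ ┌─┐ │ ╷ └─┐ │ ╶─┤
│ │↓│   │ │ │ │↑ ↰│↓│   │
│ │ ├───┘ │ └─┤ ╷ │ └─╴ │
│ │↓│     │   │ │↑│↳ → ↓│
│ │ │ ┌─╴ ├─┐ ├─┘ ├───╴ │
│ │↓│ │↱ ↓│ │ │↱ ↑│↓ ← ↲│
│ │ │ │ ╷ ╵ ├─┘ ┌─┤ ╶─┬─┤
│ │↓│ │↑│↳ ↓│↱ ↑│ │↳ ↓│ │
│ ╵ │ │ └─┐ ╵ ┌─┘ └─┐ ╵ │
│↓ ↲│ │↑ ↰│↳ ↑│↓ ↰  │↳ ↓│
│ ╶─┼─┴─╴ ├───┤ ╷ ╶─┴─╴ │
│↳ ↓│↱ → ↑│   │↓│↑ ← ← ↲│
├─┐ ╵ ┌───┘ ╷ │ └─────┬─┤
│ │↳ ↑│     │ │↳ → → ↓│ │
│ └───┤ ┌─┐ └─┴─────┐ │ │
│     │ │ │         │↓│ │
│ ┌─┐ │ │ └─────┬─┐ │ │ │
│ │ │ │ │       │ │ │↓│ │
│ ╵ │ ╵ └───╴ ╷ ╵ │ ╵ ╵ │
│   │         │   │  ↳ B│
└───┴─────────┴───┴─────┘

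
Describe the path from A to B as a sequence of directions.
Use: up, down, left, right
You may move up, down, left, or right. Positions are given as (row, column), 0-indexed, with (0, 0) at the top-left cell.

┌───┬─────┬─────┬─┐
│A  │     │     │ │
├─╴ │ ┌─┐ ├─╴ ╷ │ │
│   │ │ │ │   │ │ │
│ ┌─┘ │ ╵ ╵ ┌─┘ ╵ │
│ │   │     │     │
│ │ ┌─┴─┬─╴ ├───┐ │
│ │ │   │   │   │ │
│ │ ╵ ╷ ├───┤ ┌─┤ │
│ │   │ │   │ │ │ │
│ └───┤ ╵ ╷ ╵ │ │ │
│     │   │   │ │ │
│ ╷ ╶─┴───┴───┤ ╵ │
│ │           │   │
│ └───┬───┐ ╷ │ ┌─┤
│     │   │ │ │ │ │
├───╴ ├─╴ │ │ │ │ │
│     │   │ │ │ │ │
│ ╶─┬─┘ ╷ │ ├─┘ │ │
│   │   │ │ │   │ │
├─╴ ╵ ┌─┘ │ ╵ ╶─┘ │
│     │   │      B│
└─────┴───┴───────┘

Finding the path and converting it to directions:
Path through cells: (0,0) → (0,1) → (1,1) → (1,0) → (2,0) → (3,0) → (4,0) → (5,0) → (5,1) → (6,1) → (6,2) → (6,3) → (6,4) → (6,5) → (7,5) → (8,5) → (9,5) → (10,5) → (10,6) → (10,7) → (10,8)
Directions: right, down, left, down, down, down, down, right, down, right, right, right, right, down, down, down, down, right, right, right

Solution:

┌───┬─────┬─────┬─┐
│A ↓│     │     │ │
├─╴ │ ┌─┐ ├─╴ ╷ │ │
│↓ ↲│ │ │ │   │ │ │
│ ┌─┘ │ ╵ ╵ ┌─┘ ╵ │
│↓│   │     │     │
│ │ ┌─┴─┬─╴ ├───┐ │
│↓│ │   │   │   │ │
│ │ ╵ ╷ ├───┤ ┌─┤ │
│↓│   │ │   │ │ │ │
│ └───┤ ╵ ╷ ╵ │ │ │
│↳ ↓  │   │   │ │ │
│ ╷ ╶─┴───┴───┤ ╵ │
│ │↳ → → → ↓  │   │
│ └───┬───┐ ╷ │ ┌─┤
│     │   │↓│ │ │ │
├───╴ ├─╴ │ │ │ │ │
│     │   │↓│ │ │ │
│ ╶─┬─┘ ╷ │ ├─┘ │ │
│   │   │ │↓│   │ │
├─╴ ╵ ┌─┘ │ ╵ ╶─┘ │
│     │   │↳ → → B│
└─────┴───┴───────┘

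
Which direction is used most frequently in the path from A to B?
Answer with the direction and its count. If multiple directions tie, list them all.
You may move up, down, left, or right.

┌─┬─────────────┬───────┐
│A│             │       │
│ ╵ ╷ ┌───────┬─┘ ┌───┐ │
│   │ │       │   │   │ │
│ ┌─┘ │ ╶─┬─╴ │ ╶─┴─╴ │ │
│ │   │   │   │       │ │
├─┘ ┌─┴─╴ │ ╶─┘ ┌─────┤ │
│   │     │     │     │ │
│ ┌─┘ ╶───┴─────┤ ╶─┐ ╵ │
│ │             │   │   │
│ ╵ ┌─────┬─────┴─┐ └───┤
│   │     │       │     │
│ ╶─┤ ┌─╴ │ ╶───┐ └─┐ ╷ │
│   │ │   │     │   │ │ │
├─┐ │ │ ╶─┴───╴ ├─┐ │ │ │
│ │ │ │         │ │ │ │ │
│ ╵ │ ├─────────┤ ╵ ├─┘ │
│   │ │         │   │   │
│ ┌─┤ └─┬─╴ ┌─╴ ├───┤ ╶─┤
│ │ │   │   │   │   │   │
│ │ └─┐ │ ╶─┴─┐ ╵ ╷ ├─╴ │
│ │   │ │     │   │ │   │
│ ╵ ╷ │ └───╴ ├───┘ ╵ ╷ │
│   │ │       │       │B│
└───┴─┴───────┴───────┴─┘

Directions: down, right, up, right, down, down, left, down, left, down, down, right, up, right, up, right, right, up, left, up, right, right, right, down, left, down, right, right, up, up, right, up, right, right, right, down, down, down, down, left, up, left, left, down, right, down, right, right, down, down, down, left, down, right, down, down
Counts: {'down': 20, 'right': 19, 'up': 9, 'left': 8}
Most common: down (20 times)

Solution:

┌─┬─────────────┬───────┐
│A│↱ ↓          │↱ → → ↓│
│ ╵ ╷ ┌───────┬─┘ ┌───┐ │
│↳ ↑│↓│↱ → → ↓│↱ ↑│   │↓│
│ ┌─┘ │ ╶─┬─╴ │ ╶─┴─╴ │ │
│ │↓ ↲│↑ ↰│↓ ↲│↑      │↓│
├─┘ ┌─┴─╴ │ ╶─┘ ┌─────┤ │
│↓ ↲│↱ → ↑│↳ → ↑│↓ ← ↰│↓│
│ ┌─┘ ╶───┴─────┤ ╶─┐ ╵ │
│↓│↱ ↑          │↳ ↓│↑ ↲│
│ ╵ ┌─────┬─────┴─┐ └───┤
│↳ ↑│     │       │↳ → ↓│
│ ╶─┤ ┌─╴ │ ╶───┐ └─┐ ╷ │
│   │ │   │     │   │ │↓│
├─┐ │ │ ╶─┴───╴ ├─┐ │ │ │
│ │ │ │         │ │ │ │↓│
│ ╵ │ ├─────────┤ ╵ ├─┘ │
│   │ │         │   │↓ ↲│
│ ┌─┤ └─┬─╴ ┌─╴ ├───┤ ╶─┤
│ │ │   │   │   │   │↳ ↓│
│ │ └─┐ │ ╶─┴─┐ ╵ ╷ ├─╴ │
│ │   │ │     │   │ │  ↓│
│ ╵ ╷ │ └───╴ ├───┘ ╵ ╷ │
│   │ │       │       │B│
└───┴─┴───────┴───────┴─┘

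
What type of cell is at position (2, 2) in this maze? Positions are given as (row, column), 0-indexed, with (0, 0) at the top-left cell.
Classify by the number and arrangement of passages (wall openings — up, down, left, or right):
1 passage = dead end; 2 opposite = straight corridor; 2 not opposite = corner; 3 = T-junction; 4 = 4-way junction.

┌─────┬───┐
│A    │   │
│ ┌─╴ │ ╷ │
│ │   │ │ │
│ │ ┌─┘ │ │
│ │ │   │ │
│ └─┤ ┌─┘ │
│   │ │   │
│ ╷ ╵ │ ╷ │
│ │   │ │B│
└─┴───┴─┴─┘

Checking cell at (2, 2):
Number of passages: 2
Cell type: corner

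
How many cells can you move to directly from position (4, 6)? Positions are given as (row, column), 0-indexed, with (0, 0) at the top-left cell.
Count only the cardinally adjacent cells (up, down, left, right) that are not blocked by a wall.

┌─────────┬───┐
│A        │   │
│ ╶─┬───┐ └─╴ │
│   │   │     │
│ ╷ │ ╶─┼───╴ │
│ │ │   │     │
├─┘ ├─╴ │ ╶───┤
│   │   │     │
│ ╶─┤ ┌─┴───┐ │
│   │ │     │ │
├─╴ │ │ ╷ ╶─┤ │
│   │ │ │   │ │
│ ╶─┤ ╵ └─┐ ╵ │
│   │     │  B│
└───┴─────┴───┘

Checking passable neighbors of (4, 6):
Neighbors: (3, 6), (5, 6)
Count: 2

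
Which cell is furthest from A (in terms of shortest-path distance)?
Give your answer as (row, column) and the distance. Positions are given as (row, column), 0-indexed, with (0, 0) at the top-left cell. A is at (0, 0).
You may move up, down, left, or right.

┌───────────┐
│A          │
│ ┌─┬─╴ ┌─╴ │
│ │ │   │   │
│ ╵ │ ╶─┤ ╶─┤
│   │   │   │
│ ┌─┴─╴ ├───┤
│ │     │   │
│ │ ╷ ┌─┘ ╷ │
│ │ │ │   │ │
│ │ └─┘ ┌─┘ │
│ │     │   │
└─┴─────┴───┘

Computing BFS distances from A to all cells:
Furthest cell: (5, 4)
Distance: 21 steps

Path from A to the furthest cell:

┌───────────┐
│A → → ↓    │
│ ┌─┬─╴ ┌─╴ │
│ │ │↓ ↲│   │
│ ╵ │ ╶─┤ ╶─┤
│   │↳ ↓│   │
│ ┌─┴─╴ ├───┤
│ │↓ ← ↲│↱ ↓│
│ │ ╷ ┌─┘ ╷ │
│ │↓│ │↱ ↑│↓│
│ │ └─┘ ┌─┘ │
│ │↳ → ↑│B ↲│
└─┴─────┴───┘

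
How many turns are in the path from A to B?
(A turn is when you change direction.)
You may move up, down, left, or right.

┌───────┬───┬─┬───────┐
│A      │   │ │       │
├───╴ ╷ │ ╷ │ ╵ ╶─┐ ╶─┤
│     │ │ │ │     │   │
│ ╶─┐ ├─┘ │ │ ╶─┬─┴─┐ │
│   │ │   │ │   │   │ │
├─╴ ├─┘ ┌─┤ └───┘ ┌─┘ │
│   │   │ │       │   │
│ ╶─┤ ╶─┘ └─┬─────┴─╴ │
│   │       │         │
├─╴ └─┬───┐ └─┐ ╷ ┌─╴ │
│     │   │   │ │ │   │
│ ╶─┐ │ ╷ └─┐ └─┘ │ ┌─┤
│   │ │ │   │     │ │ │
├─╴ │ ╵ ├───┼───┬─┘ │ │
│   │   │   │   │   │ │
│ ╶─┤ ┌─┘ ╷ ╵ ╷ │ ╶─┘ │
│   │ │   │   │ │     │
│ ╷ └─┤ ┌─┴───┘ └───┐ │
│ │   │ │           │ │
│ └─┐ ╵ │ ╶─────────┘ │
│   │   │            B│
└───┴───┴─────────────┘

Directions: right, right, down, left, left, down, right, down, left, down, right, down, left, down, right, down, left, down, right, down, right, down, right, up, up, right, up, right, down, right, up, right, down, down, left, left, left, down, right, right, right, right, right, right
Number of turns: 32

Solution:

┌───────┬───┬─┬───────┐
│A → ↓  │   │ │       │
├───╴ ╷ │ ╷ │ ╵ ╶─┐ ╶─┤
│↓ ← ↲│ │ │ │     │   │
│ ╶─┐ ├─┘ │ │ ╶─┬─┴─┐ │
│↳ ↓│ │   │ │   │   │ │
├─╴ ├─┘ ┌─┤ └───┘ ┌─┘ │
│↓ ↲│   │ │       │   │
│ ╶─┤ ╶─┘ └─┬─────┴─╴ │
│↳ ↓│       │         │
├─╴ └─┬───┐ └─┐ ╷ ┌─╴ │
│↓ ↲  │   │   │ │ │   │
│ ╶─┐ │ ╷ └─┐ └─┘ │ ┌─┤
│↳ ↓│ │ │   │     │ │ │
├─╴ │ ╵ ├───┼───┬─┘ │ │
│↓ ↲│   │↱ ↓│↱ ↓│   │ │
│ ╶─┤ ┌─┘ ╷ ╵ ╷ │ ╶─┘ │
│↳ ↓│ │↱ ↑│↳ ↑│↓│     │
│ ╷ └─┤ ┌─┴───┘ └───┐ │
│ │↳ ↓│↑│↓ ← ← ↲    │ │
│ └─┐ ╵ │ ╶─────────┘ │
│   │↳ ↑│↳ → → → → → B│
└───┴───┴─────────────┘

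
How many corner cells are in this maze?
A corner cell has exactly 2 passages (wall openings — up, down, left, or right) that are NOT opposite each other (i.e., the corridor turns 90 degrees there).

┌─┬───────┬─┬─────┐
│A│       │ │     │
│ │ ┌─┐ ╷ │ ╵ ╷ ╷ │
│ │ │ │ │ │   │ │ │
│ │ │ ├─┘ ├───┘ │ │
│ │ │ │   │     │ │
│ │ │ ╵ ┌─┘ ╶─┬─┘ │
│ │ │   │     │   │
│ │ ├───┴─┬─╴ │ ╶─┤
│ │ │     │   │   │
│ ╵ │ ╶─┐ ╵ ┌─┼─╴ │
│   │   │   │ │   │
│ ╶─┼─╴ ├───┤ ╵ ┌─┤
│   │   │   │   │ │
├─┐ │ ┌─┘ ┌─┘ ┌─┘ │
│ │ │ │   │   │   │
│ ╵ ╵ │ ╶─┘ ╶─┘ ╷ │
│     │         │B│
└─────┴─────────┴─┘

Counting corner cells (2 non-opposite passages):
Total corners: 43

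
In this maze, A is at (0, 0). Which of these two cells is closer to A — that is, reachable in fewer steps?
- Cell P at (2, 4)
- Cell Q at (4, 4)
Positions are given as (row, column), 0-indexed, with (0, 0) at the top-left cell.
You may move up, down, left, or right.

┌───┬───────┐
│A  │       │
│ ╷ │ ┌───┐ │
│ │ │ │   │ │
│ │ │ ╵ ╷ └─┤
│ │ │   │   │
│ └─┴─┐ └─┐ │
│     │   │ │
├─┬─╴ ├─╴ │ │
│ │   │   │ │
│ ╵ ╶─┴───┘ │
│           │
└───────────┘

Shortest path A → P at (2, 4): 16 steps
Shortest path A → Q at (4, 4): 22 steps

P is closer (16 steps vs 22 steps).

Path to P:

┌───┬───────┐
│A  │       │
│ ╷ │ ┌───┐ │
│↓│ │ │   │ │
│ │ │ ╵ ╷ └─┤
│↓│ │   │P ↰│
│ └─┴─┐ └─┐ │
│↳ → ↓│   │↑│
├─┬─╴ ├─╴ │ │
│ │↓ ↲│   │↑│
│ ╵ ╶─┴───┘ │
│  ↳ → → → ↑│
└───────────┘

Path to Q:

┌───┬───────┐
│A  │       │
│ ╷ │ ┌───┐ │
│↓│ │ │↓ ↰│ │
│ │ │ ╵ ╷ └─┤
│↓│ │  ↓│↑ ↰│
│ └─┴─┐ └─┐ │
│↳ → ↓│↳ ↓│↑│
├─┬─╴ ├─╴ │ │
│ │↓ ↲│  Q│↑│
│ ╵ ╶─┴───┘ │
│  ↳ → → → ↑│
└───────────┘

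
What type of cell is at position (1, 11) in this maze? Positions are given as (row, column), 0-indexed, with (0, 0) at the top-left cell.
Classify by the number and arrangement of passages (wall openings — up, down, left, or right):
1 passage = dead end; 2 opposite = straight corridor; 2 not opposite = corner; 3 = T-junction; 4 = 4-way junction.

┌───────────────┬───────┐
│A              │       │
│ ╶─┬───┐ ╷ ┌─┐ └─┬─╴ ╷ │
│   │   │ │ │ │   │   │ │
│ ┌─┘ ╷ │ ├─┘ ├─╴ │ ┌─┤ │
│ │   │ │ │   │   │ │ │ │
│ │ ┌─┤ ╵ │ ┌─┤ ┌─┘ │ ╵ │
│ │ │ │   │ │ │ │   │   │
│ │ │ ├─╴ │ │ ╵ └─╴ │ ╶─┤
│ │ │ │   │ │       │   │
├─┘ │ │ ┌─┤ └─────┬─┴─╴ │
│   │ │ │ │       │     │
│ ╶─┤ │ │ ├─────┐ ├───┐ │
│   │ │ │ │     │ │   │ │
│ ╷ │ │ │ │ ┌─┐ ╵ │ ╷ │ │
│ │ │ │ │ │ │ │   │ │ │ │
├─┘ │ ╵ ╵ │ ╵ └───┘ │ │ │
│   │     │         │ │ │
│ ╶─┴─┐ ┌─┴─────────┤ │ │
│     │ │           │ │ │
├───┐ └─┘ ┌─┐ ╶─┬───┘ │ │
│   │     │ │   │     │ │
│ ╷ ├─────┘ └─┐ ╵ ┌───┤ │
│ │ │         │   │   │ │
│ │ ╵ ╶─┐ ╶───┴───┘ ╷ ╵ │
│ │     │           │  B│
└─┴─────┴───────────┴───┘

Checking cell at (1, 11):
Number of passages: 2
Cell type: straight corridor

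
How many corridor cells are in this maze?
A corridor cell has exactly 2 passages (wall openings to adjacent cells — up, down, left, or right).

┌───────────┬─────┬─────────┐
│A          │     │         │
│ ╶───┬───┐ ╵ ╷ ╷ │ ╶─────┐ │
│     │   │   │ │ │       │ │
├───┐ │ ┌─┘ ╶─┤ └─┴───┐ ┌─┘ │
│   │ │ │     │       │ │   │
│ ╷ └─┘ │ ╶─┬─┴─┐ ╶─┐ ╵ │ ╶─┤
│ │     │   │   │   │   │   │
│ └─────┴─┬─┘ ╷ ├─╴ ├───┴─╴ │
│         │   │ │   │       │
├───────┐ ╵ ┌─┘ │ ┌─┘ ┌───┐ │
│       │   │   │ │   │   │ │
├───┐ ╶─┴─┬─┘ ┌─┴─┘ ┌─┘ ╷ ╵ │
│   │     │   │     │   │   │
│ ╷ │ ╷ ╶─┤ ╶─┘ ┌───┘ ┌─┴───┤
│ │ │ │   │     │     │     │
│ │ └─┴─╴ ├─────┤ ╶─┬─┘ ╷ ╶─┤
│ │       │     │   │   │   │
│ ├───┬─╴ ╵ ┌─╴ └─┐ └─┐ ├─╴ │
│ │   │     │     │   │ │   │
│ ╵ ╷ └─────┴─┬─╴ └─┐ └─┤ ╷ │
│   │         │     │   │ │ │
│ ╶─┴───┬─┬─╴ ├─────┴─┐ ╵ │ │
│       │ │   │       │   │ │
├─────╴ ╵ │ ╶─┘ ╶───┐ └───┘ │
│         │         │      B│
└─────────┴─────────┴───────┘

Counting cells with exactly 2 passages:
Total corridor cells: 142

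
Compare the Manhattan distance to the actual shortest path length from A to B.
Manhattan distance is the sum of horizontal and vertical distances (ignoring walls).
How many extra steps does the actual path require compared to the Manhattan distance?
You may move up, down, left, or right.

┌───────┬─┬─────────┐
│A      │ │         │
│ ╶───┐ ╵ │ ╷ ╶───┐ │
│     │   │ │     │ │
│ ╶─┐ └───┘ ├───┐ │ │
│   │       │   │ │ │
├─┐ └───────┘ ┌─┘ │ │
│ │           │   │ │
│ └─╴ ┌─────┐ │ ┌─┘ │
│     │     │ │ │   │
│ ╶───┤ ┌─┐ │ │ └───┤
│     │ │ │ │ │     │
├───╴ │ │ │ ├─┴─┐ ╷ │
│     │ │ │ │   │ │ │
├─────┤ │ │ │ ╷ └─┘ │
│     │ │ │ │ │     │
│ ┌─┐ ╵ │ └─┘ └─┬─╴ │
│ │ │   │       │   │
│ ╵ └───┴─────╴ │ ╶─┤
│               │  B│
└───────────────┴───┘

Manhattan distance: |9 - 0| + |9 - 0| = 18
Actual path length: 26
Extra steps: 26 - 18 = 8

Solution:

┌───────┬─┬─────────┐
│A      │ │↱ ↓      │
│ ╶───┐ ╵ │ ╷ ╶───┐ │
│↳ → ↓│   │↑│↳ → ↓│ │
│ ╶─┐ └───┘ ├───┐ │ │
│   │↳ → → ↑│   │↓│ │
├─┐ └───────┘ ┌─┘ │ │
│ │           │↓ ↲│ │
│ └─╴ ┌─────┐ │ ┌─┘ │
│     │     │ │↓│   │
│ ╶───┤ ┌─┐ │ │ └───┤
│     │ │ │ │ │↳ → ↓│
├───╴ │ │ │ ├─┴─┐ ╷ │
│     │ │ │ │   │ │↓│
├─────┤ │ │ │ ╷ └─┘ │
│     │ │ │ │ │    ↓│
│ ┌─┐ ╵ │ └─┘ └─┬─╴ │
│ │ │   │       │↓ ↲│
│ ╵ └───┴─────╴ │ ╶─┤
│               │↳ B│
└───────────────┴───┘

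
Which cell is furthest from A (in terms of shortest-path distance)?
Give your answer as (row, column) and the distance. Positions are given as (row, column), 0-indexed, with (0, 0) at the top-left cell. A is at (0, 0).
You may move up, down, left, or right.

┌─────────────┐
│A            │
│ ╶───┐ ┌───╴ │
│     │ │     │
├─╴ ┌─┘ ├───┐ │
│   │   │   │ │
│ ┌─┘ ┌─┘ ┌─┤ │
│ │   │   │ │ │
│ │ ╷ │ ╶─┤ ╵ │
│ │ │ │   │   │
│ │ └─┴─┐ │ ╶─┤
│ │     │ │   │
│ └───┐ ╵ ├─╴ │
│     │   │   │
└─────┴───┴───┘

Computing BFS distances from A to all cells:
Furthest cell: (2, 5)
Distance: 21 steps

Path from A to the furthest cell:

┌─────────────┐
│A → → ↓      │
│ ╶───┐ ┌───╴ │
│     │↓│     │
├─╴ ┌─┘ ├───┐ │
│   │↓ ↲│↱ B│ │
│ ┌─┘ ┌─┘ ┌─┤ │
│ │↓ ↲│↱ ↑│ │ │
│ │ ╷ │ ╶─┤ ╵ │
│ │↓│ │↑ ↰│   │
│ │ └─┴─┐ │ ╶─┤
│ │↳ → ↓│↑│   │
│ └───┐ ╵ ├─╴ │
│     │↳ ↑│   │
└─────┴───┴───┘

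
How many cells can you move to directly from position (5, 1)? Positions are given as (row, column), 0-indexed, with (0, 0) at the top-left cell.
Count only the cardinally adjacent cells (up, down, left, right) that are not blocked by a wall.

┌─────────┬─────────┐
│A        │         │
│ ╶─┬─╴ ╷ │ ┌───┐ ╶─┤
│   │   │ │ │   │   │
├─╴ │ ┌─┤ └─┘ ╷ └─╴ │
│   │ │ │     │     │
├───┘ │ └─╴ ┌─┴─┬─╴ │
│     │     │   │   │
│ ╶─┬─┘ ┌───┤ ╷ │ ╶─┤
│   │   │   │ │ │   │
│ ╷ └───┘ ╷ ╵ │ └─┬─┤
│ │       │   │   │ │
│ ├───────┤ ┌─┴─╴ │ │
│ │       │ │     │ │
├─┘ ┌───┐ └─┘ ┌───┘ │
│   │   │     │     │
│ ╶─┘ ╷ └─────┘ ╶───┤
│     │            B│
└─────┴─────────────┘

Checking passable neighbors of (5, 1):
Neighbors: (4, 1), (5, 2)
Count: 2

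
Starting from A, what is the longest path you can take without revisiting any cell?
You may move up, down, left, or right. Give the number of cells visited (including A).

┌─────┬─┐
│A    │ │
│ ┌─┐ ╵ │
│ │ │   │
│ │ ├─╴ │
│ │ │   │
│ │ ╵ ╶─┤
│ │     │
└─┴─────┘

Finding longest simple path using DFS:
Start: (0, 0)
Longest path visits 11 cells
Path: A → right → right → down → right → down → left → down → left → up → up

Solution:

┌─────┬─┐
│A → ↓│ │
│ ┌─┐ ╵ │
│ │B│↳ ↓│
│ │ ├─╴ │
│ │↑│↓ ↲│
│ │ ╵ ╶─┤
│ │↑ ↲  │
└─┴─────┘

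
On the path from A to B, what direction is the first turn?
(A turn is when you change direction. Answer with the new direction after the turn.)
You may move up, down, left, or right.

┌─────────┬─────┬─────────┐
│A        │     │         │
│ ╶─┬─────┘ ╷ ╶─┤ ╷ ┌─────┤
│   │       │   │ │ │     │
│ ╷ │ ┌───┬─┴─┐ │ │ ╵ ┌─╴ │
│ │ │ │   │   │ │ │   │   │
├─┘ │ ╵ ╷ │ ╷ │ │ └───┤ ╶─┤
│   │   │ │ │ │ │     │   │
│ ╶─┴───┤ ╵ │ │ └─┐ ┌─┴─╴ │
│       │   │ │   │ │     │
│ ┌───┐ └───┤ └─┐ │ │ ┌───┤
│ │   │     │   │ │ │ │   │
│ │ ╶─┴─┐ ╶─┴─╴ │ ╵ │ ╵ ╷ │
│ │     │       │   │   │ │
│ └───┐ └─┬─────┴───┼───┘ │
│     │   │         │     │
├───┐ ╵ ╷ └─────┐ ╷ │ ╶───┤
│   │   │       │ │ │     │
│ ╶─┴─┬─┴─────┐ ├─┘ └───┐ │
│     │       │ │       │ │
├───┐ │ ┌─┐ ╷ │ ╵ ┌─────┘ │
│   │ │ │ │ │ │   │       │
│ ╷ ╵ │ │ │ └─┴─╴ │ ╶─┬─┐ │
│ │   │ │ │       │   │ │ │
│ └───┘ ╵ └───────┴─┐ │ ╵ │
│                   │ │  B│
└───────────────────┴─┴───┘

Directions: down, right, down, down, left, down, right, right, right, down, right, down, right, right, right, up, left, up, up, up, left, down, down, left, up, up, left, down, left, up, up, right, right, right, up, right, down, right, down, down, down, right, down, down, right, up, up, up, left, up, up, up, right, down, down, right, up, right, right, down, left, down, right, down, left, left, down, down, right, up, right, down, down, left, left, down, right, right, down, down, down, down
First turn direction: right

Solution:

┌─────────┬─────┬─────────┐
│A        │↱ ↓  │↱ ↓      │
│ ╶─┬─────┘ ╷ ╶─┤ ╷ ┌─────┤
│↳ ↓│↱ → → ↑│↳ ↓│↑│↓│↱ → ↓│
│ ╷ │ ┌───┬─┴─┐ │ │ ╵ ┌─╴ │
│ │↓│↑│↓ ↰│↓ ↰│↓│↑│↳ ↑│↓ ↲│
├─┘ │ ╵ ╷ │ ╷ │ │ └───┤ ╶─┤
│↓ ↲│↑ ↲│↑│↓│↑│↓│↑ ↰  │↳ ↓│
│ ╶─┴───┤ ╵ │ │ └─┐ ┌─┴─╴ │
│↳ → → ↓│↑ ↲│↑│↳ ↓│↑│↓ ← ↲│
│ ┌───┐ └───┤ └─┐ │ │ ┌───┤
│ │   │↳ ↓  │↑ ↰│↓│↑│↓│↱ ↓│
│ │ ╶─┴─┐ ╶─┴─╴ │ ╵ │ ╵ ╷ │
│ │     │↳ → → ↑│↳ ↑│↳ ↑│↓│
│ └───┐ └─┬─────┴───┼───┘ │
│     │   │         │↓ ← ↲│
├───┐ ╵ ╷ └─────┐ ╷ │ ╶───┤
│   │   │       │ │ │↳ → ↓│
│ ╶─┴─┬─┴─────┐ ├─┘ └───┐ │
│     │       │ │       │↓│
├───┐ │ ┌─┐ ╷ │ ╵ ┌─────┘ │
│   │ │ │ │ │ │   │      ↓│
│ ╷ ╵ │ │ │ └─┴─╴ │ ╶─┬─┐ │
│ │   │ │ │       │   │ │↓│
│ └───┘ ╵ └───────┴─┐ │ ╵ │
│                   │ │  B│
└───────────────────┴─┴───┘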